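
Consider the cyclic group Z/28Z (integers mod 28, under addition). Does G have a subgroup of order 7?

7 | 28. A subgroup of order 7 is {0, 4, 8, 12, 16, 20, 24}.

Yes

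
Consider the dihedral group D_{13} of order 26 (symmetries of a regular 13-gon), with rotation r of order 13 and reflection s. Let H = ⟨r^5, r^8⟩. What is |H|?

13

|⟨r^5⟩| = 13 and |⟨r^8⟩| = 13, so |H| is a multiple of lcm(13, 13) = 13 and divides |G| = 26.
Closing under the operation: H = {e, r, r^2, r^3, r^4, r^5, r^6, r^7, r^8, r^9, r^10, r^11, r^12}, so |H| = 13.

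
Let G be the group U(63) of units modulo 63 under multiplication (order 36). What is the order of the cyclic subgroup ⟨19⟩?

Compute successive powers of 19 mod 63: 19, 46, 55, 37, 10, 1; 19^6 ≡ 1 (mod 63).
So |⟨19⟩| = 6.

6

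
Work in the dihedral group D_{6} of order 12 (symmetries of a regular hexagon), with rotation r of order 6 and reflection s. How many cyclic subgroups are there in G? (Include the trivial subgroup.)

10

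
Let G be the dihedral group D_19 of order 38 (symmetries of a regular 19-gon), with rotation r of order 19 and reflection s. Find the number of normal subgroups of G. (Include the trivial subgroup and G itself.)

G has 22 subgroups. Checking conjugation-invariance by order — order 1: 1/1 normal; order 2: 0/19 normal; order 19: 1/1 normal; order 38: 1/1 normal.
Total normal subgroups: 3.

3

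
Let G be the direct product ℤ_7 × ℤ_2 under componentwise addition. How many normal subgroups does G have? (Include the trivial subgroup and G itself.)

G is abelian, so every subgroup is normal.
G has 4 subgroups in total, hence 4 normal subgroups.

4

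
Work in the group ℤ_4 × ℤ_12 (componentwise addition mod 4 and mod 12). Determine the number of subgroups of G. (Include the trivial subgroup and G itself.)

|G| = 48, so by Lagrange every subgroup order divides 48. Divisors: 1, 2, 3, 4, 6, 8, 12, 16, 24, 48.
Subgroups by order — order 1: 1; order 2: 3; order 3: 1; order 4: 7; order 6: 3; order 8: 3; order 12: 7; order 16: 1; order 24: 3; order 48: 1.
Total: 1 + 3 + 1 + 7 + 3 + 3 + 7 + 1 + 3 + 1 = 30.

30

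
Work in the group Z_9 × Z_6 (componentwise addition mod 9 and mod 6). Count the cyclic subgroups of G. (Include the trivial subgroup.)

16

Group the elements of G by the cyclic subgroup they generate; each cyclic subgroup of order d accounts for φ(d) elements.
Cyclic subgroups by order — order 1: 1; order 2: 1; order 3: 4; order 6: 4; order 9: 3; order 18: 3.
Total: 16.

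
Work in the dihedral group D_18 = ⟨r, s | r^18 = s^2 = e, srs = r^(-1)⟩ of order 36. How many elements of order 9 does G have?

The elements of order 9 are: r^2, r^4, r^8, r^10, r^14, r^16.
That's 6.

6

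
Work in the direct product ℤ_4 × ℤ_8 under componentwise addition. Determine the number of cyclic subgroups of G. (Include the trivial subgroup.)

14

Each element a generates a cyclic subgroup ⟨a⟩; distinct elements may generate the same one (a cyclic group of order d has φ(d) generators).
Cyclic subgroups by order — order 1: 1; order 2: 3; order 4: 6; order 8: 4.
Total: 14.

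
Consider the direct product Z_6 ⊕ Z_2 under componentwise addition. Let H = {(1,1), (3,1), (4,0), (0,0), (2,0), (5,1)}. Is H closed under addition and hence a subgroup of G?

Yes

|H| = 6 divides |G| = 12, consistent with Lagrange.
H contains the identity, every element's inverse is in H, and H is closed under +: it is a subgroup.
In fact H = ⟨(1,1)⟩.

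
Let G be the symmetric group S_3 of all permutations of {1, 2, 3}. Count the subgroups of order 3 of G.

|G| = 6 and 3 | 6, so subgroups of order 3 are possible by Lagrange.
The subgroups of order 3 are: {e, (1 2 3), (1 3 2)}.
So G has 1 subgroup of order 3.

1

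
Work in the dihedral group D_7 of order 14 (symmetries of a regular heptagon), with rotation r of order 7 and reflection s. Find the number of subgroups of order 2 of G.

|G| = 14 and 2 | 14, so subgroups of order 2 are possible by Lagrange.
The subgroups of order 2 are: {e, r^2s}; {e, r^3s}; {e, r^4s}; {e, r^5s}; … (7 in all).
So G has 7 subgroups of order 2.

7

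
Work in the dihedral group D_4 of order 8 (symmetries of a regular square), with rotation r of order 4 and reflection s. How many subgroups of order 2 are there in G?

5

|G| = 8 and 2 | 8, so subgroups of order 2 are possible by Lagrange.
The subgroups of order 2 are: {e, r^2}; {e, r^2s}; {e, r^3s}; {e, rs}; … (5 in all).
So G has 5 subgroups of order 2.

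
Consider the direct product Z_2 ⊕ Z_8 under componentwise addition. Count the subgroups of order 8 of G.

|G| = 16 and 8 | 16, so subgroups of order 8 are possible by Lagrange.
The subgroups of order 8 are: {(0,0), (0,1), (0,2), (0,3), (0,4), (0,5), (0,6), (0,7)}; {(0,0), (0,2), (0,4), (0,6), (1,0), (1,2), (1,4), (1,6)}; {(0,0), (0,2), (0,4), (0,6), (1,1), (1,3), (1,5), (1,7)}.
So G has 3 subgroups of order 8.

3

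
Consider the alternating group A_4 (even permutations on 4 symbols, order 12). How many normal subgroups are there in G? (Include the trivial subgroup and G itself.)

G has 10 subgroups. Checking conjugation-invariance by order — order 1: 1/1 normal; order 2: 0/3 normal; order 3: 0/4 normal; order 4: 1/1 normal; order 12: 1/1 normal.
Total normal subgroups: 3.

3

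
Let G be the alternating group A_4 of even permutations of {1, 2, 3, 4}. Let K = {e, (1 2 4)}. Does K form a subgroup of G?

(1 2 4) ∈ K but its inverse (1 4 2) ∉ K, so K is not a subgroup.

No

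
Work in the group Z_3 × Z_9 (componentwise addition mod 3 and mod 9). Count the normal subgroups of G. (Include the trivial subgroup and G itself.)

G is abelian, so every subgroup is normal.
G has 10 subgroups in total, hence 10 normal subgroups.

10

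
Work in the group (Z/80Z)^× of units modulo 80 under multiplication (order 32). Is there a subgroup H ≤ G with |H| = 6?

6 does not divide |G| = 32, so by Lagrange no subgroup of order 6 exists.

No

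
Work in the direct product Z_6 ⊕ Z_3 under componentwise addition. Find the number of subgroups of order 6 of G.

|G| = 18 and 6 | 18, so subgroups of order 6 are possible by Lagrange.
The subgroups of order 6 are: {(0,0), (0,1), (0,2), (3,0), (3,1), (3,2)}; {(0,0), (1,0), (2,0), (3,0), (4,0), (5,0)}; {(0,0), (1,1), (2,2), (3,0), (4,1), (5,2)}; {(0,0), (1,2), (2,1), (3,0), (4,2), (5,1)}.
So G has 4 subgroups of order 6.

4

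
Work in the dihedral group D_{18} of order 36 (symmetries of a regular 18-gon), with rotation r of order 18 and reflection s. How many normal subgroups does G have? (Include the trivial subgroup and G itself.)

9

G has 45 subgroups. Checking conjugation-invariance by order — order 1: 1/1 normal; order 2: 1/19 normal; order 3: 1/1 normal; order 4: 0/9 normal; order 6: 1/7 normal; order 9: 1/1 normal; order 12: 0/3 normal; order 18: 3/3 normal; order 36: 1/1 normal.
Total normal subgroups: 9.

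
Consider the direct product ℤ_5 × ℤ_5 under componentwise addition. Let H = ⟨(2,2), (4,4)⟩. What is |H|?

5

|⟨(2,2)⟩| = 5 and |⟨(4,4)⟩| = 5, so |H| is a multiple of lcm(5, 5) = 5 and divides |G| = 25.
Closing under the operation: H = {(0,0), (1,1), (2,2), (3,3), (4,4)}, so |H| = 5.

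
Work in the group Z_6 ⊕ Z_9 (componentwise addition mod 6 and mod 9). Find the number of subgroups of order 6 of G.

|G| = 54 and 6 | 54, so subgroups of order 6 are possible by Lagrange.
The subgroups of order 6 are: {(0,0), (0,3), (0,6), (3,0), (3,3), (3,6)}; {(0,0), (1,0), (2,0), (3,0), (4,0), (5,0)}; {(0,0), (1,3), (2,6), (3,0), (4,3), (5,6)}; {(0,0), (1,6), (2,3), (3,0), (4,6), (5,3)}.
So G has 4 subgroups of order 6.

4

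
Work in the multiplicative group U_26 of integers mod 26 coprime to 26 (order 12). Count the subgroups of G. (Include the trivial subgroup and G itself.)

|G| = 12, so by Lagrange every subgroup order divides 12. Divisors: 1, 2, 3, 4, 6, 12.
Subgroups by order — order 1: 1; order 2: 1; order 3: 1; order 4: 1; order 6: 1; order 12: 1.
Total: 1 + 1 + 1 + 1 + 1 + 1 = 6.

6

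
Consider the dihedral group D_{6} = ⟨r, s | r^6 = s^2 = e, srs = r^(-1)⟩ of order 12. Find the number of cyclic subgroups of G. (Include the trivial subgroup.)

10

Group the elements of G by the cyclic subgroup they generate; each cyclic subgroup of order d accounts for φ(d) elements.
Cyclic subgroups by order — order 1: 1; order 2: 7; order 3: 1; order 6: 1.
Total: 10.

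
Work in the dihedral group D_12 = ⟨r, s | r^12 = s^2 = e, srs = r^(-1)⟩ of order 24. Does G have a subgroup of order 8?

Yes

8 | 24. A subgroup of order 8 is {e, r^3, r^6, r^9, rs, r^4s, r^7s, r^10s}.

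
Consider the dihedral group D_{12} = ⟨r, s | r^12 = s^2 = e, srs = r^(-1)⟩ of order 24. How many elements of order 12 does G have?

The elements of order 12 are: r, r^5, r^7, r^11.
That's 4.

4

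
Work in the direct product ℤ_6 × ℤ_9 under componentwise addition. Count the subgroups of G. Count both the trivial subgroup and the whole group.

20

|G| = 54, so by Lagrange every subgroup order divides 54. Divisors: 1, 2, 3, 6, 9, 18, 27, 54.
Subgroups by order — order 1: 1; order 2: 1; order 3: 4; order 6: 4; order 9: 4; order 18: 4; order 27: 1; order 54: 1.
Total: 1 + 1 + 4 + 4 + 4 + 4 + 1 + 1 = 20.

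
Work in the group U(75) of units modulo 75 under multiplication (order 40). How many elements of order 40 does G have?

0

No element of G has order 40 (even though 40 | 40).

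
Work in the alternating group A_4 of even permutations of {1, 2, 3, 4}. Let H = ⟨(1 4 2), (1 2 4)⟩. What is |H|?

|⟨(1 4 2)⟩| = 3 and |⟨(1 2 4)⟩| = 3, so |H| is a multiple of lcm(3, 3) = 3 and divides |G| = 12.
Closing under the operation: H = {e, (1 2 4), (1 4 2)}, so |H| = 3.

3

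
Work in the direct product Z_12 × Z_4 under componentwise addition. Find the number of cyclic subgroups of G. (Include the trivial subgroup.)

20

Each element a generates a cyclic subgroup ⟨a⟩; distinct elements may generate the same one (a cyclic group of order d has φ(d) generators).
Cyclic subgroups by order — order 1: 1; order 2: 3; order 3: 1; order 4: 6; order 6: 3; order 12: 6.
Total: 20.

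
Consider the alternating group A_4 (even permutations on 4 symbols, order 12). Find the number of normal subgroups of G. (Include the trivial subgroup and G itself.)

3

G has 10 subgroups. Checking conjugation-invariance by order — order 1: 1/1 normal; order 2: 0/3 normal; order 3: 0/4 normal; order 4: 1/1 normal; order 12: 1/1 normal.
Total normal subgroups: 3.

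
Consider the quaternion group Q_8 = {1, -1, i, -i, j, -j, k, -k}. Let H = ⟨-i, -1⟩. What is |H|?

4

|⟨-i⟩| = 4 and |⟨-1⟩| = 2, so |H| is a multiple of lcm(4, 2) = 4 and divides |G| = 8.
Closing under the operation: H = {1, -1, i, -i}, so |H| = 4.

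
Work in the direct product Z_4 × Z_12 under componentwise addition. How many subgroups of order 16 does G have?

1

|G| = 48 and 16 | 48, so subgroups of order 16 are possible by Lagrange.
The subgroups of order 16 are: {(0,0), (0,3), (0,6), (0,9), (1,0), (1,3), (1,6), (1,9), (2,0), (2,3), (2,6), (2,9), (3,0), (3,3), (3,6), (3,9)}.
So G has 1 subgroup of order 16.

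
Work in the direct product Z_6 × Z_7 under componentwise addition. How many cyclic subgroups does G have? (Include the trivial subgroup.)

Group the elements of G by the cyclic subgroup they generate; each cyclic subgroup of order d accounts for φ(d) elements.
Cyclic subgroups by order — order 1: 1; order 2: 1; order 3: 1; order 6: 1; order 7: 1; order 14: 1; order 21: 1; order 42: 1.
Total: 8.

8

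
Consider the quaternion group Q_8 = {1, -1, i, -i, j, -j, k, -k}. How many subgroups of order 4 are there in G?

|G| = 8 and 4 | 8, so subgroups of order 4 are possible by Lagrange.
The subgroups of order 4 are: {1, -1, i, -i}; {1, -1, j, -j}; {1, -1, k, -k}.
So G has 3 subgroups of order 4.

3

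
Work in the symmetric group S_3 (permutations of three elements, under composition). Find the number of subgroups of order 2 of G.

|G| = 6 and 2 | 6, so subgroups of order 2 are possible by Lagrange.
The subgroups of order 2 are: {e, (1 2)}; {e, (1 3)}; {e, (2 3)}.
So G has 3 subgroups of order 2.

3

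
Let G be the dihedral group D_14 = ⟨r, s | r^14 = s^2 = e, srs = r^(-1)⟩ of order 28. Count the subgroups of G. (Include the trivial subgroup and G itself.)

28

|G| = 28, so by Lagrange every subgroup order divides 28. Divisors: 1, 2, 4, 7, 14, 28.
Subgroups by order — order 1: 1; order 2: 15; order 4: 7; order 7: 1; order 14: 3; order 28: 1.
Total: 1 + 15 + 7 + 1 + 3 + 1 = 28.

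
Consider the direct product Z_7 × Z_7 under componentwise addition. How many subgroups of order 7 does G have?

|G| = 49 and 7 | 49, so subgroups of order 7 are possible by Lagrange.
The subgroups of order 7 are: {(0,0), (0,1), (0,2), (0,3), (0,4), (0,5), (0,6)}; {(0,0), (1,0), (2,0), (3,0), (4,0), (5,0), (6,0)}; {(0,0), (1,1), (2,2), (3,3), (4,4), (5,5), (6,6)}; {(0,0), (1,2), (2,4), (3,6), (4,1), (5,3), (6,5)}; … (8 in all).
So G has 8 subgroups of order 7.

8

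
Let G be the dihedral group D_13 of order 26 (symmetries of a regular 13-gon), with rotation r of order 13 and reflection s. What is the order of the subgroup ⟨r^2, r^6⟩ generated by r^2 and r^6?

|⟨r^2⟩| = 13 and |⟨r^6⟩| = 13, so |H| is a multiple of lcm(13, 13) = 13 and divides |G| = 26.
Closing under the operation: H = {e, r, r^2, r^3, r^4, r^5, r^6, r^7, r^8, r^9, r^10, r^11, r^12}, so |H| = 13.

13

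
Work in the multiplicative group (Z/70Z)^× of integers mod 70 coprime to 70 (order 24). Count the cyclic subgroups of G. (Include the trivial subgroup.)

A cyclic subgroup of order d is generated by each of its φ(d) elements of order d, so the cyclic subgroups of order d number (#elements of order d)/φ(d).
Cyclic subgroups by order — order 1: 1; order 2: 3; order 3: 1; order 4: 2; order 6: 3; order 12: 2.
Total: 12.

12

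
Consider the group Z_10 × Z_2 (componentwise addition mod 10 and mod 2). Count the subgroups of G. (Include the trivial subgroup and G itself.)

10

|G| = 20, so by Lagrange every subgroup order divides 20. Divisors: 1, 2, 4, 5, 10, 20.
Subgroups by order — order 1: 1; order 2: 3; order 4: 1; order 5: 1; order 10: 3; order 20: 1.
Total: 1 + 3 + 1 + 1 + 3 + 1 = 10.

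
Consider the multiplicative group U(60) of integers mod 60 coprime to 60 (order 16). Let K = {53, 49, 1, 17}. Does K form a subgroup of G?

Yes

|K| = 4 divides |G| = 16, consistent with Lagrange.
K contains the identity, every element's inverse is in K, and K is closed under ·: it is a subgroup.
In fact K = ⟨53⟩.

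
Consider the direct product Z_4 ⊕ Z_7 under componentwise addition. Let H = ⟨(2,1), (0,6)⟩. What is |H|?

|⟨(2,1)⟩| = 14 and |⟨(0,6)⟩| = 7, so |H| is a multiple of lcm(14, 7) = 14 and divides |G| = 28.
Closing under the operation: H = {(0,0), (0,1), (0,2), (0,3), (0,4), (0,5), (0,6), (2,0), (2,1), (2,2), (2,3), (2,4), (2,5), (2,6)}, so |H| = 14.

14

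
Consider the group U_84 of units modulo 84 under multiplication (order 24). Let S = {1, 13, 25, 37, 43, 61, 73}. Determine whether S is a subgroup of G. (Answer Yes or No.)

|S| = 7 does not divide |G| = 24, so by Lagrange S is not a subgroup.

No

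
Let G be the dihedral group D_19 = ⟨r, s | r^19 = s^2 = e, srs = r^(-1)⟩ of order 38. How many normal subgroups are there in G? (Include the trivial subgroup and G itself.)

3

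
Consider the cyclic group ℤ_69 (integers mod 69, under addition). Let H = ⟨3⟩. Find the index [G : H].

|⟨3⟩| = 23 and |G| = 69.
By Lagrange, [G : H] = |G|/|H| = 69/23 = 3.

3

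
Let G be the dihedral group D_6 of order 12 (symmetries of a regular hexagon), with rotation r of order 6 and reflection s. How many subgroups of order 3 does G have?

|G| = 12 and 3 | 12, so subgroups of order 3 are possible by Lagrange.
The subgroups of order 3 are: {e, r^2, r^4}.
So G has 1 subgroup of order 3.

1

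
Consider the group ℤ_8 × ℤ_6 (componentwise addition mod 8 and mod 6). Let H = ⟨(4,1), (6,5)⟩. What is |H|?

|⟨(4,1)⟩| = 6 and |⟨(6,5)⟩| = 12, so |H| is a multiple of lcm(6, 12) = 12 and divides |G| = 48.
Closing under the operation: H = {(0,0), (0,1), (0,2), (0,3), (0,4), (0,5), (2,0), (2,1), (2,2), (2,3), (2,4), (2,5), (4,0), (4,1), (4,2), (4,3), (4,4), (4,5), (6,0), (6,1), (6,2), (6,3), (6,4), (6,5)}, so |H| = 24.

24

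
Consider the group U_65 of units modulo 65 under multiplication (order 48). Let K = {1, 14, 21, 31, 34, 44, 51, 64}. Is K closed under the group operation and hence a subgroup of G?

|K| = 8 divides |G| = 48, consistent with Lagrange.
K contains the identity, every element's inverse is in K, and K is closed under ·: it is a subgroup.

Yes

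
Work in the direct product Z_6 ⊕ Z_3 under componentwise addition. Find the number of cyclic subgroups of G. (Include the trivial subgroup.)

10

Each element a generates a cyclic subgroup ⟨a⟩; distinct elements may generate the same one (a cyclic group of order d has φ(d) generators).
Cyclic subgroups by order — order 1: 1; order 2: 1; order 3: 4; order 6: 4.
Total: 10.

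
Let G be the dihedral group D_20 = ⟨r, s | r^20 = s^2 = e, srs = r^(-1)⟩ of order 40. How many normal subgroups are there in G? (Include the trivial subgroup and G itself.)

9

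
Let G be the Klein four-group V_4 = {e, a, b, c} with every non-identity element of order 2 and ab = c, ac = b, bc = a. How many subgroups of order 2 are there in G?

3

|G| = 4 and 2 | 4, so subgroups of order 2 are possible by Lagrange.
The subgroups of order 2 are: {e, a}; {e, b}; {e, c}.
So G has 3 subgroups of order 2.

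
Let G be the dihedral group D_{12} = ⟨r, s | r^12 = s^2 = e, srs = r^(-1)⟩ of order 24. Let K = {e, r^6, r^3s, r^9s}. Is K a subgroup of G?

|K| = 4 divides |G| = 24, consistent with Lagrange.
K contains the identity, every element's inverse is in K, and K is closed under ·: it is a subgroup.

Yes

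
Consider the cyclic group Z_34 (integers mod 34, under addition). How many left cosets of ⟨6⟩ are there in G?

|⟨6⟩| = 17 and |G| = 34.
By Lagrange, [G : H] = |G|/|H| = 34/17 = 2.

2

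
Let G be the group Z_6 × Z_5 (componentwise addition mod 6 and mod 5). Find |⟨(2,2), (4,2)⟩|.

15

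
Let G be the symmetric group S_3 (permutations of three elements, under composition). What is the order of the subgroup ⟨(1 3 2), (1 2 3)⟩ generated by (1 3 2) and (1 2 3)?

|⟨(1 3 2)⟩| = 3 and |⟨(1 2 3)⟩| = 3, so |H| is a multiple of lcm(3, 3) = 3 and divides |G| = 6.
Closing under the operation: H = {e, (1 2 3), (1 3 2)}, so |H| = 3.

3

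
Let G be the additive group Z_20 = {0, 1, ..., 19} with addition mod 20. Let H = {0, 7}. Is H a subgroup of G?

7 ∈ H but its inverse 13 ∉ H, so H is not a subgroup.

No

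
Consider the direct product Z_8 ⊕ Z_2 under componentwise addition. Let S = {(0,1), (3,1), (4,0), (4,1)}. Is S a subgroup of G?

The identity (0,0) ∉ S, so S is not a subgroup.

No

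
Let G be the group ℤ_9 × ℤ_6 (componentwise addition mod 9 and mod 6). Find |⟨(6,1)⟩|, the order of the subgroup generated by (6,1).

The order of (6,1) in Z_9 × Z_6 is lcm(ord(6) in Z_9, ord(1) in Z_6).
ord(6) = 3 and ord(1) = 6, so |⟨(6,1)⟩| = lcm(3, 6) = 6.

6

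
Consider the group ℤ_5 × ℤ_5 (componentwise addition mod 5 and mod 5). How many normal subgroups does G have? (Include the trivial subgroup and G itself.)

G is abelian, so every subgroup is normal.
G has 8 subgroups in total, hence 8 normal subgroups.

8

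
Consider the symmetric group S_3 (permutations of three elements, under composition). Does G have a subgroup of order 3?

3 | 6. A subgroup of order 3 is {e, (1 2 3), (1 3 2)}.

Yes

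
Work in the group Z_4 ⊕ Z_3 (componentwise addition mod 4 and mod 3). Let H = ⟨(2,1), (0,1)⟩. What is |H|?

|⟨(2,1)⟩| = 6 and |⟨(0,1)⟩| = 3, so |H| is a multiple of lcm(6, 3) = 6 and divides |G| = 12.
Closing under the operation: H = {(0,0), (0,1), (0,2), (2,0), (2,1), (2,2)}, so |H| = 6.

6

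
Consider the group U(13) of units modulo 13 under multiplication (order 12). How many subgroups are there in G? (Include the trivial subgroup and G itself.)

|G| = 12, so by Lagrange every subgroup order divides 12. Divisors: 1, 2, 3, 4, 6, 12.
Subgroups by order — order 1: 1; order 2: 1; order 3: 1; order 4: 1; order 6: 1; order 12: 1.
Total: 1 + 1 + 1 + 1 + 1 + 1 = 6.

6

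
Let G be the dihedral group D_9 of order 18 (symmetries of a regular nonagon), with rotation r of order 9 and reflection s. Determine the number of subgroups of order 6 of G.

|G| = 18 and 6 | 18, so subgroups of order 6 are possible by Lagrange.
The subgroups of order 6 are: {e, r^3, r^6, r^2s, r^5s, r^8s}; {e, r^3, r^6, s, r^3s, r^6s}; {e, r^3, r^6, rs, r^4s, r^7s}.
So G has 3 subgroups of order 6.

3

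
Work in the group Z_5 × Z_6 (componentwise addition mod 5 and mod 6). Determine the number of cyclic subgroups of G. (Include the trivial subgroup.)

Group the elements of G by the cyclic subgroup they generate; each cyclic subgroup of order d accounts for φ(d) elements.
Cyclic subgroups by order — order 1: 1; order 2: 1; order 3: 1; order 5: 1; order 6: 1; order 10: 1; order 15: 1; order 30: 1.
Total: 8.

8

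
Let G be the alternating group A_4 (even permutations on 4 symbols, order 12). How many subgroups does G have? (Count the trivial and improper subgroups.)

|G| = 12, so by Lagrange every subgroup order divides 12. Divisors: 1, 2, 3, 4, 6, 12.
Subgroups by order — order 1: 1; order 2: 3; order 3: 4; order 4: 1; order 6: 0; order 12: 1.
Total: 1 + 3 + 4 + 1 + 0 + 1 = 10.

10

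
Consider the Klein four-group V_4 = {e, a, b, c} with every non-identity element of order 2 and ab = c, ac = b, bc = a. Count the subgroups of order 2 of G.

|G| = 4 and 2 | 4, so subgroups of order 2 are possible by Lagrange.
The subgroups of order 2 are: {e, a}; {e, b}; {e, c}.
So G has 3 subgroups of order 2.

3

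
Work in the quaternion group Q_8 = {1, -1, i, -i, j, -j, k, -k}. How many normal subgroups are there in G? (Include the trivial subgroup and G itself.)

6

G has 6 subgroups. Checking conjugation-invariance by order — order 1: 1/1 normal; order 2: 1/1 normal; order 4: 3/3 normal; order 8: 1/1 normal.
Total normal subgroups: 6.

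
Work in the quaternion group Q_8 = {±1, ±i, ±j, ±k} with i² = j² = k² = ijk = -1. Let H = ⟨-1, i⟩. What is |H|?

|⟨-1⟩| = 2 and |⟨i⟩| = 4, so |H| is a multiple of lcm(2, 4) = 4 and divides |G| = 8.
Closing under the operation: H = {1, -1, i, -i}, so |H| = 4.

4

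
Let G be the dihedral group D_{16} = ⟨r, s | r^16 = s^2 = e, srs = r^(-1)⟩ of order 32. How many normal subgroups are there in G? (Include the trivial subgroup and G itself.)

G has 36 subgroups. Checking conjugation-invariance by order — order 1: 1/1 normal; order 2: 1/17 normal; order 4: 1/9 normal; order 8: 1/5 normal; order 16: 3/3 normal; order 32: 1/1 normal.
Total normal subgroups: 8.

8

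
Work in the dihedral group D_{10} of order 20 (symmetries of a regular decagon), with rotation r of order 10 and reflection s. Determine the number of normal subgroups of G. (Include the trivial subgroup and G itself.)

G has 22 subgroups. Checking conjugation-invariance by order — order 1: 1/1 normal; order 2: 1/11 normal; order 4: 0/5 normal; order 5: 1/1 normal; order 10: 3/3 normal; order 20: 1/1 normal.
Total normal subgroups: 7.

7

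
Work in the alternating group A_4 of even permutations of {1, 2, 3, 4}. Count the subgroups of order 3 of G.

|G| = 12 and 3 | 12, so subgroups of order 3 are possible by Lagrange.
The subgroups of order 3 are: {e, (1 2 3), (1 3 2)}; {e, (1 2 4), (1 4 2)}; {e, (1 3 4), (1 4 3)}; {e, (2 3 4), (2 4 3)}.
So G has 4 subgroups of order 3.

4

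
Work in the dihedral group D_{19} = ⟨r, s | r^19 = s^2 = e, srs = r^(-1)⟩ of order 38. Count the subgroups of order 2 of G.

19

|G| = 38 and 2 | 38, so subgroups of order 2 are possible by Lagrange.
The subgroups of order 2 are: {e, r^10s}; {e, r^11s}; {e, r^12s}; {e, r^13s}; … (19 in all).
So G has 19 subgroups of order 2.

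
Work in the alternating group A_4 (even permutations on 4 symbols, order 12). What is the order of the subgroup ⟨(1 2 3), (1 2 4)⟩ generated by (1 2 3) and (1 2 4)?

|⟨(1 2 3)⟩| = 3 and |⟨(1 2 4)⟩| = 3, so |H| is a multiple of lcm(3, 3) = 3 and divides |G| = 12.
Closing {(1 2 3), (1 2 4)} under the group operation gives all of G, so |H| = 12.

12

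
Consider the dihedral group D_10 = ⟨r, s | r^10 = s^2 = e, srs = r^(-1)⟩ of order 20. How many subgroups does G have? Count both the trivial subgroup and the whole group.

22

|G| = 20, so by Lagrange every subgroup order divides 20. Divisors: 1, 2, 4, 5, 10, 20.
Subgroups by order — order 1: 1; order 2: 11; order 4: 5; order 5: 1; order 10: 3; order 20: 1.
Total: 1 + 11 + 5 + 1 + 3 + 1 = 22.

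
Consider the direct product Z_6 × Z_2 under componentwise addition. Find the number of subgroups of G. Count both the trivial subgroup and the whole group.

10

|G| = 12, so by Lagrange every subgroup order divides 12. Divisors: 1, 2, 3, 4, 6, 12.
Subgroups by order — order 1: 1; order 2: 3; order 3: 1; order 4: 1; order 6: 3; order 12: 1.
Total: 1 + 3 + 1 + 1 + 3 + 1 = 10.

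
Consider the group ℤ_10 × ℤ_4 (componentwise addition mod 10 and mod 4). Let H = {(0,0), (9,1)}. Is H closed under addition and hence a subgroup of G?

No

(9,1) ∈ H but its inverse (1,3) ∉ H, so H is not a subgroup.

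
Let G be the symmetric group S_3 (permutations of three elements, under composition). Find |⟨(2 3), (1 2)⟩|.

6

|⟨(2 3)⟩| = 2 and |⟨(1 2)⟩| = 2, so |H| is a multiple of lcm(2, 2) = 2 and divides |G| = 6.
Closing {(2 3), (1 2)} under the group operation gives all of G, so |H| = 6.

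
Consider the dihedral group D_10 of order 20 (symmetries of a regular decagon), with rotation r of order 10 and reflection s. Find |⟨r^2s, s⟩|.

10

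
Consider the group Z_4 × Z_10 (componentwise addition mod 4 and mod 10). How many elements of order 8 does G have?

An element (a,b) has order lcm(ord(a), ord(b)); count pairs with lcm equal to 8.
Enumerating gives 0 such elements.

0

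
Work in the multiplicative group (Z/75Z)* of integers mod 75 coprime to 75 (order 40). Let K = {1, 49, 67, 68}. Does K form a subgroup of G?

No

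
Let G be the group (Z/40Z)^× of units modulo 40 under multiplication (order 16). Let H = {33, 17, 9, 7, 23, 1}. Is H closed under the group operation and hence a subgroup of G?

|H| = 6 does not divide |G| = 16, so by Lagrange H is not a subgroup.

No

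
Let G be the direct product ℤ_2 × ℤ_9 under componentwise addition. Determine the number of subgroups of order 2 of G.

|G| = 18 and 2 | 18, so subgroups of order 2 are possible by Lagrange.
The subgroups of order 2 are: {(0,0), (1,0)}.
So G has 1 subgroup of order 2.

1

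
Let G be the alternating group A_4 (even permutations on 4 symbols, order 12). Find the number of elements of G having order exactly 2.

3

The elements of order 2 are: (1 2)(3 4), (1 3)(2 4), (1 4)(2 3).
That's 3.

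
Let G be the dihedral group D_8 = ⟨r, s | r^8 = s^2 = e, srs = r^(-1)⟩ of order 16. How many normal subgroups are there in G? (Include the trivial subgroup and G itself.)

G has 19 subgroups. Checking conjugation-invariance by order — order 1: 1/1 normal; order 2: 1/9 normal; order 4: 1/5 normal; order 8: 3/3 normal; order 16: 1/1 normal.
Total normal subgroups: 7.

7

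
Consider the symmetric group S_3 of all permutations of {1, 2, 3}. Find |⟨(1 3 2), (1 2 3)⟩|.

|⟨(1 3 2)⟩| = 3 and |⟨(1 2 3)⟩| = 3, so |H| is a multiple of lcm(3, 3) = 3 and divides |G| = 6.
Closing under the operation: H = {e, (1 2 3), (1 3 2)}, so |H| = 3.

3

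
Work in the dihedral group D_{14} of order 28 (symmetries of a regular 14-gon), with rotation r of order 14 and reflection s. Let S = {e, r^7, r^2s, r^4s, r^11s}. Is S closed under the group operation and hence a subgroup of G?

No

|S| = 5 does not divide |G| = 28, so by Lagrange S is not a subgroup.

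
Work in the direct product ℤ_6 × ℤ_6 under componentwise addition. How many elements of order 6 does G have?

An element (a,b) has order lcm(ord(a), ord(b)); count pairs with lcm equal to 6.
Enumerating gives 24 such elements.

24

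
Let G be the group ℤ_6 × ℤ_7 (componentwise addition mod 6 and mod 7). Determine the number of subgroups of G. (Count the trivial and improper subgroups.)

|G| = 42, so by Lagrange every subgroup order divides 42. Divisors: 1, 2, 3, 6, 7, 14, 21, 42.
Subgroups by order — order 1: 1; order 2: 1; order 3: 1; order 6: 1; order 7: 1; order 14: 1; order 21: 1; order 42: 1.
Total: 1 + 1 + 1 + 1 + 1 + 1 + 1 + 1 = 8.

8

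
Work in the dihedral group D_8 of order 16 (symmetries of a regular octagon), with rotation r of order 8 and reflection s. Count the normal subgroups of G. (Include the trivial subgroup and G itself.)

G has 19 subgroups. Checking conjugation-invariance by order — order 1: 1/1 normal; order 2: 1/9 normal; order 4: 1/5 normal; order 8: 3/3 normal; order 16: 1/1 normal.
Total normal subgroups: 7.

7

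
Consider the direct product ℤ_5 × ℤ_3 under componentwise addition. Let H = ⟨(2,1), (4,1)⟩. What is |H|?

|⟨(2,1)⟩| = 15 and |⟨(4,1)⟩| = 15, so |H| is a multiple of lcm(15, 15) = 15 and divides |G| = 15.
Closing {(2,1), (4,1)} under the group operation gives all of G, so |H| = 15.

15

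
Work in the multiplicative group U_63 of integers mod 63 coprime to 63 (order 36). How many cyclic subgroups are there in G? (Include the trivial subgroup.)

A cyclic subgroup of order d is generated by each of its φ(d) elements of order d, so the cyclic subgroups of order d number (#elements of order d)/φ(d).
Cyclic subgroups by order — order 1: 1; order 2: 3; order 3: 4; order 6: 12.
Total: 20.

20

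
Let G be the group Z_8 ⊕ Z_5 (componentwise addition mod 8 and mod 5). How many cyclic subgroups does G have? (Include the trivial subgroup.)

8

A cyclic subgroup of order d is generated by each of its φ(d) elements of order d, so the cyclic subgroups of order d number (#elements of order d)/φ(d).
Cyclic subgroups by order — order 1: 1; order 2: 1; order 4: 1; order 5: 1; order 8: 1; order 10: 1; order 20: 1; order 40: 1.
Total: 8.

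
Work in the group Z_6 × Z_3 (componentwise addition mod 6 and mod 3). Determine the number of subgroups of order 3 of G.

4

|G| = 18 and 3 | 18, so subgroups of order 3 are possible by Lagrange.
The subgroups of order 3 are: {(0,0), (0,1), (0,2)}; {(0,0), (2,0), (4,0)}; {(0,0), (2,1), (4,2)}; {(0,0), (2,2), (4,1)}.
So G has 4 subgroups of order 3.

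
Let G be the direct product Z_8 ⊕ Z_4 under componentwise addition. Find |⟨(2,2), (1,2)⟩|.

16

|⟨(2,2)⟩| = 4 and |⟨(1,2)⟩| = 8, so |H| is a multiple of lcm(4, 8) = 8 and divides |G| = 32.
Closing under the operation: H = {(0,0), (0,2), (1,0), (1,2), (2,0), (2,2), (3,0), (3,2), (4,0), (4,2), (5,0), (5,2), (6,0), (6,2), (7,0), (7,2)}, so |H| = 16.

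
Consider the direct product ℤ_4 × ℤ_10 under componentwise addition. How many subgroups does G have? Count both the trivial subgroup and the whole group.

16

|G| = 40, so by Lagrange every subgroup order divides 40. Divisors: 1, 2, 4, 5, 8, 10, 20, 40.
Subgroups by order — order 1: 1; order 2: 3; order 4: 3; order 5: 1; order 8: 1; order 10: 3; order 20: 3; order 40: 1.
Total: 1 + 3 + 3 + 1 + 1 + 3 + 3 + 1 = 16.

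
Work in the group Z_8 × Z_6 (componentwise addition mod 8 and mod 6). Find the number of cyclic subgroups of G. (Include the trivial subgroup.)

A cyclic subgroup of order d is generated by each of its φ(d) elements of order d, so the cyclic subgroups of order d number (#elements of order d)/φ(d).
Cyclic subgroups by order — order 1: 1; order 2: 3; order 3: 1; order 4: 2; order 6: 3; order 8: 2; order 12: 2; order 24: 2.
Total: 16.

16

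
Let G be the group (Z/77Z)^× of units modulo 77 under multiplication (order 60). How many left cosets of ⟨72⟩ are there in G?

|⟨72⟩| = 30 and |G| = 60.
By Lagrange, [G : H] = |G|/|H| = 60/30 = 2.

2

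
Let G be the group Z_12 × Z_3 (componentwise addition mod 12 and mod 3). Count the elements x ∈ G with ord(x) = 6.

8

An element (a,b) has order lcm(ord(a), ord(b)); count pairs with lcm equal to 6.
Enumerating gives 8 such elements.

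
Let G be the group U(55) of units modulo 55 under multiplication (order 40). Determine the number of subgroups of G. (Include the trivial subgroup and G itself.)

16

|G| = 40, so by Lagrange every subgroup order divides 40. Divisors: 1, 2, 4, 5, 8, 10, 20, 40.
Subgroups by order — order 1: 1; order 2: 3; order 4: 3; order 5: 1; order 8: 1; order 10: 3; order 20: 3; order 40: 1.
Total: 1 + 3 + 3 + 1 + 1 + 3 + 3 + 1 = 16.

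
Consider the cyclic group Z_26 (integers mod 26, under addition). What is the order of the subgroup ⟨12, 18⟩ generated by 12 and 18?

|⟨12⟩| = 13 and |⟨18⟩| = 13, so |H| is a multiple of lcm(13, 13) = 13 and divides |G| = 26.
Closing under the operation: H = {0, 2, 4, 6, 8, 10, 12, 14, 16, 18, 20, 22, 24}, so |H| = 13.

13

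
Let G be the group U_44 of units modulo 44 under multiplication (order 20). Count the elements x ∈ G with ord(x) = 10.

12

Enumerating element orders in G gives 12 elements of order 10.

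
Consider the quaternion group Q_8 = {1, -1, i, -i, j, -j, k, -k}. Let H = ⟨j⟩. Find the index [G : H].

2

|⟨j⟩| = 4 and |G| = 8.
By Lagrange, [G : H] = |G|/|H| = 8/4 = 2.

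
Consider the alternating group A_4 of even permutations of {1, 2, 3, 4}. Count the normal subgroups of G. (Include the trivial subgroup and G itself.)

G has 10 subgroups. Checking conjugation-invariance by order — order 1: 1/1 normal; order 2: 0/3 normal; order 3: 0/4 normal; order 4: 1/1 normal; order 12: 1/1 normal.
Total normal subgroups: 3.

3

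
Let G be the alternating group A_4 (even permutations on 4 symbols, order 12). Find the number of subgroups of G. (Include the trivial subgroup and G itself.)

10

|G| = 12, so by Lagrange every subgroup order divides 12. Divisors: 1, 2, 3, 4, 6, 12.
Subgroups by order — order 1: 1; order 2: 3; order 3: 4; order 4: 1; order 6: 0; order 12: 1.
Total: 1 + 3 + 4 + 1 + 0 + 1 = 10.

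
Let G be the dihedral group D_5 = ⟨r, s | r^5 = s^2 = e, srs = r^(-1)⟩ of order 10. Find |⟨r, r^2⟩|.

|⟨r⟩| = 5 and |⟨r^2⟩| = 5, so |H| is a multiple of lcm(5, 5) = 5 and divides |G| = 10.
Closing under the operation: H = {e, r, r^2, r^3, r^4}, so |H| = 5.

5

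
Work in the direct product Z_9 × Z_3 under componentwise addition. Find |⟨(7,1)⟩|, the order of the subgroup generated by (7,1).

The order of (7,1) in Z_9 × Z_3 is lcm(ord(7) in Z_9, ord(1) in Z_3).
ord(7) = 9 and ord(1) = 3, so |⟨(7,1)⟩| = lcm(9, 3) = 9.

9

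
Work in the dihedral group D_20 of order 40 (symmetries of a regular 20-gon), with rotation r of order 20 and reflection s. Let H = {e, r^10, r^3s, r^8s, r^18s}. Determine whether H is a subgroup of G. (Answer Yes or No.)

Closure fails: r^10 · r^3s = r^13s ∉ H. So H is not a subgroup.

No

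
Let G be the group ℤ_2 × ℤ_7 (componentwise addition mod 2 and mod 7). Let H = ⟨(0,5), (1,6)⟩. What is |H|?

14

|⟨(0,5)⟩| = 7 and |⟨(1,6)⟩| = 14, so |H| is a multiple of lcm(7, 14) = 14 and divides |G| = 14.
Closing {(0,5), (1,6)} under the group operation gives all of G, so |H| = 14.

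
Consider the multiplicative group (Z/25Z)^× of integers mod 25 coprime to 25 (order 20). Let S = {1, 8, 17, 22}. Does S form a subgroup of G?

17 ∈ S but its inverse 3 ∉ S, so S is not a subgroup.

No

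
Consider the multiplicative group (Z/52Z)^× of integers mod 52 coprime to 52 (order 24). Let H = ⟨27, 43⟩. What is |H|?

12

|⟨27⟩| = 2 and |⟨43⟩| = 6, so |H| is a multiple of lcm(2, 6) = 6 and divides |G| = 24.
Closing under the operation: H = {1, 3, 9, 17, 23, 25, 27, 29, 35, 43, 49, 51}, so |H| = 12.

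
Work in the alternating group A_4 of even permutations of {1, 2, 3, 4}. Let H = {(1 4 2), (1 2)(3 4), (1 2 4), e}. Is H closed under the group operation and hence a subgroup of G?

No

Closure fails: (1 2)(3 4) ∘ (1 2 4) = (2 3 4) ∉ H. So H is not a subgroup.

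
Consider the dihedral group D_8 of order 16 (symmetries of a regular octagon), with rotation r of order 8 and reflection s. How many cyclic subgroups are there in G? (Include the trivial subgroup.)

12

Each element a generates a cyclic subgroup ⟨a⟩; distinct elements may generate the same one (a cyclic group of order d has φ(d) generators).
Cyclic subgroups by order — order 1: 1; order 2: 9; order 4: 1; order 8: 1.
Total: 12.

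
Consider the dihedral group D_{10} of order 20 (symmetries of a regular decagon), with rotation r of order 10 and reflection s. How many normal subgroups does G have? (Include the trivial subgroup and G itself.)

7

G has 22 subgroups. Checking conjugation-invariance by order — order 1: 1/1 normal; order 2: 1/11 normal; order 4: 0/5 normal; order 5: 1/1 normal; order 10: 3/3 normal; order 20: 1/1 normal.
Total normal subgroups: 7.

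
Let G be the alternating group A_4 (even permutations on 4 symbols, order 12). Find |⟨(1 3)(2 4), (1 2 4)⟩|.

12

|⟨(1 3)(2 4)⟩| = 2 and |⟨(1 2 4)⟩| = 3, so |H| is a multiple of lcm(2, 3) = 6 and divides |G| = 12.
Closing {(1 3)(2 4), (1 2 4)} under the group operation gives all of G, so |H| = 12.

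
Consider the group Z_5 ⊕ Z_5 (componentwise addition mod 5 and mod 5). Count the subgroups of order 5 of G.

|G| = 25 and 5 | 25, so subgroups of order 5 are possible by Lagrange.
The subgroups of order 5 are: {(0,0), (0,1), (0,2), (0,3), (0,4)}; {(0,0), (1,0), (2,0), (3,0), (4,0)}; {(0,0), (1,1), (2,2), (3,3), (4,4)}; {(0,0), (1,2), (2,4), (3,1), (4,3)}; … (6 in all).
So G has 6 subgroups of order 5.

6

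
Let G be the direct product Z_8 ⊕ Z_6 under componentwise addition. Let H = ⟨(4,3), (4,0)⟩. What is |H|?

4

|⟨(4,3)⟩| = 2 and |⟨(4,0)⟩| = 2, so |H| is a multiple of lcm(2, 2) = 2 and divides |G| = 48.
Closing under the operation: H = {(0,0), (0,3), (4,0), (4,3)}, so |H| = 4.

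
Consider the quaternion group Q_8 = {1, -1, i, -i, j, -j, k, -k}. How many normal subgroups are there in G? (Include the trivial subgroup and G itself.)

6

G has 6 subgroups. Checking conjugation-invariance by order — order 1: 1/1 normal; order 2: 1/1 normal; order 4: 3/3 normal; order 8: 1/1 normal.
Total normal subgroups: 6.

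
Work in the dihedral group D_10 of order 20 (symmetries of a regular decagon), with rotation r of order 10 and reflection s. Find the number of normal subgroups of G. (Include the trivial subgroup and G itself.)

G has 22 subgroups. Checking conjugation-invariance by order — order 1: 1/1 normal; order 2: 1/11 normal; order 4: 0/5 normal; order 5: 1/1 normal; order 10: 3/3 normal; order 20: 1/1 normal.
Total normal subgroups: 7.

7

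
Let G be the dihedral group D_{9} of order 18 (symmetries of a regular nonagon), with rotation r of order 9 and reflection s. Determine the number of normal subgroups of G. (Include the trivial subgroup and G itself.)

4

G has 16 subgroups. Checking conjugation-invariance by order — order 1: 1/1 normal; order 2: 0/9 normal; order 3: 1/1 normal; order 6: 0/3 normal; order 9: 1/1 normal; order 18: 1/1 normal.
Total normal subgroups: 4.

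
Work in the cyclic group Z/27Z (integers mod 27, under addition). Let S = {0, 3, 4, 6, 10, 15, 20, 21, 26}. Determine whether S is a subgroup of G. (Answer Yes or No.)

3 ∈ S but its inverse 24 ∉ S, so S is not a subgroup.

No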